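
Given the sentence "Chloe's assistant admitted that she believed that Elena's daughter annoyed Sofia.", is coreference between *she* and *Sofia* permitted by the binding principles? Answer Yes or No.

No

*she* is a pronoun; Principle B requires it to be free in its binding domain — the clause headed by 'believed'.
— Sofia: object of the clause headed by 'annoyed'; is c-commanded by the pronoun; coreference would bind this R-expression — blocked (Principle C).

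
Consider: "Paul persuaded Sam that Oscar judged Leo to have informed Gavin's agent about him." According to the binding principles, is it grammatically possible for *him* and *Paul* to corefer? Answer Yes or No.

*him* is a pronoun; Principle B requires it to be free in its binding domain — the clause headed by 'informed'.
— Paul: subject of the matrix clause; c-commands the pronoun but lies outside its binding domain — allowed.

Yes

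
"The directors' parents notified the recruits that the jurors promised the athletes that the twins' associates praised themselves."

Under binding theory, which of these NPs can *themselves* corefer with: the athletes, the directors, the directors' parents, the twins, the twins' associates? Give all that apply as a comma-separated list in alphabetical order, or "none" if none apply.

*themselves* is a reflexive; Principle A requires it to be bound within its binding domain — the clause headed by 'praised'.
— the athletes: object of the clause headed by 'promised'; c-commands the reflexive but lies outside its binding domain — cannot bind it (Principle A).
— the directors: possessor inside the subject DP of the matrix clause; does not c-command the reflexive — cannot bind it (Principle A).
— the directors' parents: subject of the matrix clause; c-commands the reflexive but lies outside its binding domain — cannot bind it (Principle A).
— the twins: possessor inside the subject DP of the clause headed by 'praised'; does not c-command the reflexive — cannot bind it (Principle A).
— the twins' associates: subject of the clause headed by 'praised'; c-commands the reflexive within its binding domain — allowed (Principle A).

the twins' associates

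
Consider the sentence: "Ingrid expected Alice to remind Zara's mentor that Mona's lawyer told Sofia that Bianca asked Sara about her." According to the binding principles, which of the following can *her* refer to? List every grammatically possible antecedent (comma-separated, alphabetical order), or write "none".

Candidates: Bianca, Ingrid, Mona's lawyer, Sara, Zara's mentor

*her* is a pronoun; Principle B requires it to be free in its binding domain — the clause headed by 'asked'.
— Bianca: subject of the clause headed by 'asked'; c-commands the pronoun within its binding domain — blocked (Principle B).
— Ingrid: subject of the matrix clause; c-commands the pronoun but lies outside its binding domain — allowed.
— Mona's lawyer: subject of the clause headed by 'told'; c-commands the pronoun but lies outside its binding domain — allowed.
— Sara: object of the clause headed by 'asked'; c-commands the pronoun within its binding domain — blocked (Principle B).
— Zara's mentor: object of the clause headed by 'remind'; c-commands the pronoun but lies outside its binding domain — allowed.

Ingrid, Mona's lawyer, Zara's mentor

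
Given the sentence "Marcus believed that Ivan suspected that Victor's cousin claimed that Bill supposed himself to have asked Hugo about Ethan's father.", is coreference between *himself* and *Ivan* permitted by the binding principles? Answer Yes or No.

No

*himself* is a reflexive; Principle A requires it to be bound within its binding domain — the clause headed by 'supposed'.
— Ivan: subject of the clause headed by 'suspected'; c-commands the reflexive but lies outside its binding domain — cannot bind it (Principle A).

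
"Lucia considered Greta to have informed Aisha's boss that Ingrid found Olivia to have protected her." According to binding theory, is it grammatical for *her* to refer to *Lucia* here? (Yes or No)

*Lucia* is an R-expression; Principle C requires it to be free (not bound by any c-commanding expression).
— her: object of the clause headed by 'protected'; the pronoun does not c-command the R-expression — coreference allowed.

Yes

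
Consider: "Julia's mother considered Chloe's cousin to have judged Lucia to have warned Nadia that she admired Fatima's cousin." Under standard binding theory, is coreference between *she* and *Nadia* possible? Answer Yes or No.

*Nadia* is an R-expression; Principle C requires it to be free (not bound by any c-commanding expression).
— she: subject of the clause headed by 'admired'; the pronoun does not c-command the R-expression — coreference allowed.

Yes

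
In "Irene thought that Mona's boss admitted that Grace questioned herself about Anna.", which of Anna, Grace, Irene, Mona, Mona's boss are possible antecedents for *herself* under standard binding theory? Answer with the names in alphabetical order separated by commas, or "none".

*herself* is a reflexive; Principle A requires it to be bound within its binding domain — the clause headed by 'questioned'.
— Anna: second object of the clause headed by 'questioned'; does not c-command the reflexive — cannot bind it (Principle A).
— Grace: subject of the clause headed by 'questioned'; c-commands the reflexive within its binding domain — allowed (Principle A).
— Irene: subject of the matrix clause; c-commands the reflexive but lies outside its binding domain — cannot bind it (Principle A).
— Mona: possessor inside the subject DP of the clause headed by 'admitted'; does not c-command the reflexive — cannot bind it (Principle A).
— Mona's boss: subject of the clause headed by 'admitted'; c-commands the reflexive but lies outside its binding domain — cannot bind it (Principle A).

Grace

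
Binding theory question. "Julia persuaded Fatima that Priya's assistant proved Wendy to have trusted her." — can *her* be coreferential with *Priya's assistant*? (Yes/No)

Yes

*her* is a pronoun; Principle B requires it to be free in its binding domain — the clause headed by 'trusted'.
— Priya's assistant: subject of the clause headed by 'proved'; c-commands the pronoun but lies outside its binding domain — allowed.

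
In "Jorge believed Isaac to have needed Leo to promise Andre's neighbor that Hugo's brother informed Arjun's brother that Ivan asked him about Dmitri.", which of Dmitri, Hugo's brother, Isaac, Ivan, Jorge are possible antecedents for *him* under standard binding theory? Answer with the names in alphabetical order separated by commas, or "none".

*him* is a pronoun; Principle B requires it to be free in its binding domain — the clause headed by 'asked'.
— Dmitri: second object of the clause headed by 'asked'; is c-commanded by the pronoun; coreference would bind this R-expression — blocked (Principle C).
— Hugo's brother: subject of the clause headed by 'informed'; c-commands the pronoun but lies outside its binding domain — allowed.
— Isaac: subject of the clause headed by 'needed'; c-commands the pronoun but lies outside its binding domain — allowed.
— Ivan: subject of the clause headed by 'asked'; c-commands the pronoun within its binding domain — blocked (Principle B).
— Jorge: subject of the matrix clause; c-commands the pronoun but lies outside its binding domain — allowed.

Hugo's brother, Isaac, Jorge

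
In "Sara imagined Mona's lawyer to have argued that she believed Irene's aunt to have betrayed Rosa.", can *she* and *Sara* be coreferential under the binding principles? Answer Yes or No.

Yes

*Sara* is an R-expression; Principle C requires it to be free (not bound by any c-commanding expression).
— she: subject of the clause headed by 'believed'; the pronoun does not c-command the R-expression — coreference allowed.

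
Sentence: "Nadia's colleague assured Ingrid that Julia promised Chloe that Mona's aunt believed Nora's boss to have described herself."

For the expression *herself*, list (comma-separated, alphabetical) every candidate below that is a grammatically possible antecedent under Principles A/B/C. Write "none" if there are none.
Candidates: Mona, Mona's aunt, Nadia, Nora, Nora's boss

*herself* is a reflexive; Principle A requires it to be bound within its binding domain — the clause headed by 'described'.
— Mona: possessor inside the subject DP of the clause headed by 'believed'; does not c-command the reflexive — cannot bind it (Principle A).
— Mona's aunt: subject of the clause headed by 'believed'; c-commands the reflexive but lies outside its binding domain — cannot bind it (Principle A).
— Nadia: possessor inside the subject DP of the matrix clause; does not c-command the reflexive — cannot bind it (Principle A).
— Nora: possessor inside the subject DP of the clause headed by 'described'; does not c-command the reflexive — cannot bind it (Principle A).
— Nora's boss: subject of the clause headed by 'described'; c-commands the reflexive within its binding domain — allowed (Principle A).

Nora's boss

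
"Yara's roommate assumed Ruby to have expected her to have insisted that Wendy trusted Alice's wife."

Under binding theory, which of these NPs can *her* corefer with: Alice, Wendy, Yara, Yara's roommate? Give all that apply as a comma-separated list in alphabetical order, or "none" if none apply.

Yara, Yara's roommate

*her* is a pronoun; Principle B requires it to be free in its binding domain — the clause headed by 'expected'.
— Alice: possessor inside the object DP of the clause headed by 'trusted'; is c-commanded by the pronoun; coreference would bind this R-expression — blocked (Principle C).
— Wendy: subject of the clause headed by 'trusted'; is c-commanded by the pronoun; coreference would bind this R-expression — blocked (Principle C).
— Yara: possessor inside the subject DP of the matrix clause; does not c-command the pronoun — Principle B does not apply; allowed.
— Yara's roommate: subject of the matrix clause; c-commands the pronoun but lies outside its binding domain — allowed.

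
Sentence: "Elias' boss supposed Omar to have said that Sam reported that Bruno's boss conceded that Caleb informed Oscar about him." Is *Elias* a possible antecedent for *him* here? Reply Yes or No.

*him* is a pronoun; Principle B requires it to be free in its binding domain — the clause headed by 'informed'.
— Elias: possessor inside the subject DP of the matrix clause; does not c-command the pronoun — Principle B does not apply; allowed.

Yes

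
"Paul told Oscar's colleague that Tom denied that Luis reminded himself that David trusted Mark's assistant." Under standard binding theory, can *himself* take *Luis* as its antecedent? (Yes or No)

*himself* is a reflexive; Principle A requires it to be bound within its binding domain — the clause headed by 'reminded'.
— Luis: subject of the clause headed by 'reminded'; c-commands the reflexive within its binding domain — allowed (Principle A).

Yes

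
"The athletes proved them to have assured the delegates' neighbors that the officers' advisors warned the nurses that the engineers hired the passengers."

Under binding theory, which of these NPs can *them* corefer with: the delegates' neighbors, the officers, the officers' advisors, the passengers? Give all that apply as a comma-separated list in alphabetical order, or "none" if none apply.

*them* is a pronoun; Principle B requires it to be free in its binding domain — the matrix clause.
— the delegates' neighbors: object of the clause headed by 'assured'; is c-commanded by the pronoun; coreference would bind this R-expression — blocked (Principle C).
— the officers: possessor inside the subject DP of the clause headed by 'warned'; is c-commanded by the pronoun; coreference would bind this R-expression — blocked (Principle C).
— the officers' advisors: subject of the clause headed by 'warned'; is c-commanded by the pronoun; coreference would bind this R-expression — blocked (Principle C).
— the passengers: object of the clause headed by 'hired'; is c-commanded by the pronoun; coreference would bind this R-expression — blocked (Principle C).

none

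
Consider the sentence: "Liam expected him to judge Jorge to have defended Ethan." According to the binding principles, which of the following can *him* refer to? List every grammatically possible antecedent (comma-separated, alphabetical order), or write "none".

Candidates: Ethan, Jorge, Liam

none

*him* is a pronoun; Principle B requires it to be free in its binding domain — the matrix clause.
— Ethan: object of the clause headed by 'defended'; is c-commanded by the pronoun; coreference would bind this R-expression — blocked (Principle C).
— Jorge: subject of the clause headed by 'defended'; is c-commanded by the pronoun; coreference would bind this R-expression — blocked (Principle C).
— Liam: subject of the matrix clause; c-commands the pronoun within its binding domain — blocked (Principle B).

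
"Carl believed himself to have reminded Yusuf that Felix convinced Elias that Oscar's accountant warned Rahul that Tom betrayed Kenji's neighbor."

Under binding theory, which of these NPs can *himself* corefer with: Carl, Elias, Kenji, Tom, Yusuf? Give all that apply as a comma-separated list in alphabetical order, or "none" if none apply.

*himself* is a reflexive; Principle A requires it to be bound within its binding domain — the matrix clause.
— Carl: subject of the matrix clause; c-commands the reflexive within its binding domain — allowed (Principle A).
— Elias: object of the clause headed by 'convinced'; does not c-command the reflexive — cannot bind it (Principle A).
— Kenji: possessor inside the object DP of the clause headed by 'betrayed'; does not c-command the reflexive — cannot bind it (Principle A).
— Tom: subject of the clause headed by 'betrayed'; does not c-command the reflexive — cannot bind it (Principle A).
— Yusuf: object of the clause headed by 'reminded'; does not c-command the reflexive — cannot bind it (Principle A).

Carl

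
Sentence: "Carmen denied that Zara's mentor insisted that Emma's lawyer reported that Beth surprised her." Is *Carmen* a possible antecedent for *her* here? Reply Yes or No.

*her* is a pronoun; Principle B requires it to be free in its binding domain — the clause headed by 'surprised'.
— Carmen: subject of the matrix clause; c-commands the pronoun but lies outside its binding domain — allowed.

Yes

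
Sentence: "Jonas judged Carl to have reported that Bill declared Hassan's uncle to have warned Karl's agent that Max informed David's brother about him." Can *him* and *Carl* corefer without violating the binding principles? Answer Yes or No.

*Carl* is an R-expression; Principle C requires it to be free (not bound by any c-commanding expression).
— him: second object of the clause headed by 'informed'; the pronoun does not c-command the R-expression — coreference allowed.

Yes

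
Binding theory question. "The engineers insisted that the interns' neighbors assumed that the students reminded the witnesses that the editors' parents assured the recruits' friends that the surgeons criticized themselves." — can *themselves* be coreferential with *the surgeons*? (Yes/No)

Yes

*themselves* is a reflexive; Principle A requires it to be bound within its binding domain — the clause headed by 'criticized'.
— the surgeons: subject of the clause headed by 'criticized'; c-commands the reflexive within its binding domain — allowed (Principle A).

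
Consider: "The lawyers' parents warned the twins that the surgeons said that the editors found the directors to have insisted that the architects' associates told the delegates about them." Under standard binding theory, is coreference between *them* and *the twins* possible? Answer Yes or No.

*the twins* is an R-expression; Principle C requires it to be free (not bound by any c-commanding expression).
— them: second object of the clause headed by 'told'; the pronoun does not c-command the R-expression — coreference allowed.

Yes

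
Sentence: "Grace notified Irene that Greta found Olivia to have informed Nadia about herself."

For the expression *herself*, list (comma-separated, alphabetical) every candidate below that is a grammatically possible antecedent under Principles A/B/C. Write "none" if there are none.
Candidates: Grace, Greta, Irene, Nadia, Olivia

Nadia, Olivia

*herself* is a reflexive; Principle A requires it to be bound within its binding domain — the clause headed by 'informed'.
— Grace: subject of the matrix clause; c-commands the reflexive but lies outside its binding domain — cannot bind it (Principle A).
— Greta: subject of the clause headed by 'found'; c-commands the reflexive but lies outside its binding domain — cannot bind it (Principle A).
— Irene: object of the matrix clause; c-commands the reflexive but lies outside its binding domain — cannot bind it (Principle A).
— Nadia: object of the clause headed by 'informed'; c-commands the reflexive within its binding domain — allowed (Principle A).
— Olivia: subject of the clause headed by 'informed'; c-commands the reflexive within its binding domain — allowed (Principle A).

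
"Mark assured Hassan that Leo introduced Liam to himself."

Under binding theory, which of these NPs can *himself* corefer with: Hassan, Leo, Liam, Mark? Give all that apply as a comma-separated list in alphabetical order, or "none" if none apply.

Leo, Liam

*himself* is a reflexive; Principle A requires it to be bound within its binding domain — the clause headed by 'introduced'.
— Hassan: object of the matrix clause; c-commands the reflexive but lies outside its binding domain — cannot bind it (Principle A).
— Leo: subject of the clause headed by 'introduced'; c-commands the reflexive within its binding domain — allowed (Principle A).
— Liam: object of the clause headed by 'introduced'; c-commands the reflexive within its binding domain — allowed (Principle A).
— Mark: subject of the matrix clause; c-commands the reflexive but lies outside its binding domain — cannot bind it (Principle A).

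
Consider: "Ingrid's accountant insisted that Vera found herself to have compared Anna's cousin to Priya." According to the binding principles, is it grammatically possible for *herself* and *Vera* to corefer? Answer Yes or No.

*herself* is a reflexive; Principle A requires it to be bound within its binding domain — the clause headed by 'found'.
— Vera: subject of the clause headed by 'found'; c-commands the reflexive within its binding domain — allowed (Principle A).

Yes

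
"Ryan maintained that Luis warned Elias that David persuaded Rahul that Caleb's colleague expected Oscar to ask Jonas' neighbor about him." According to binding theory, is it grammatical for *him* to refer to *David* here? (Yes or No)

Yes

*David* is an R-expression; Principle C requires it to be free (not bound by any c-commanding expression).
— him: second object of the clause headed by 'ask'; the pronoun does not c-command the R-expression — coreference allowed.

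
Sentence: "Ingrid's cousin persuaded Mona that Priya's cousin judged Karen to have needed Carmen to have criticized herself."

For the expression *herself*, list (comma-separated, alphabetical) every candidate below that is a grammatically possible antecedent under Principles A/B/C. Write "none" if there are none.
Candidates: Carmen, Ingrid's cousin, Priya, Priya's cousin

*herself* is a reflexive; Principle A requires it to be bound within its binding domain — the clause headed by 'criticized'.
— Carmen: subject of the clause headed by 'criticized'; c-commands the reflexive within its binding domain — allowed (Principle A).
— Ingrid's cousin: subject of the matrix clause; c-commands the reflexive but lies outside its binding domain — cannot bind it (Principle A).
— Priya: possessor inside the subject DP of the clause headed by 'judged'; does not c-command the reflexive — cannot bind it (Principle A).
— Priya's cousin: subject of the clause headed by 'judged'; c-commands the reflexive but lies outside its binding domain — cannot bind it (Principle A).

Carmen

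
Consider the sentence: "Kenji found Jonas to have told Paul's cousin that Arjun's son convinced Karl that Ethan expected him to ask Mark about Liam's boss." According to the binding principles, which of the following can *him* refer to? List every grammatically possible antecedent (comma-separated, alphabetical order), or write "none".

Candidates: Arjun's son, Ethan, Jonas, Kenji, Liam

Arjun's son, Jonas, Kenji

*him* is a pronoun; Principle B requires it to be free in its binding domain — the clause headed by 'expected'.
— Arjun's son: subject of the clause headed by 'convinced'; c-commands the pronoun but lies outside its binding domain — allowed.
— Ethan: subject of the clause headed by 'expected'; c-commands the pronoun within its binding domain — blocked (Principle B).
— Jonas: subject of the clause headed by 'told'; c-commands the pronoun but lies outside its binding domain — allowed.
— Kenji: subject of the matrix clause; c-commands the pronoun but lies outside its binding domain — allowed.
— Liam: possessor inside the second object DP of the clause headed by 'ask'; is c-commanded by the pronoun; coreference would bind this R-expression — blocked (Principle C).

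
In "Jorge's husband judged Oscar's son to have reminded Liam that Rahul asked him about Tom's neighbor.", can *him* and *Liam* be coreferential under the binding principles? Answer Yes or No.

*Liam* is an R-expression; Principle C requires it to be free (not bound by any c-commanding expression).
— him: object of the clause headed by 'asked'; the pronoun does not c-command the R-expression — coreference allowed.

Yes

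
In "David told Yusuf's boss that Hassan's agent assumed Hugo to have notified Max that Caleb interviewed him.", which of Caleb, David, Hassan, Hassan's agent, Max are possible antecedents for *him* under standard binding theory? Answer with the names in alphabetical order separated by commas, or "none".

*him* is a pronoun; Principle B requires it to be free in its binding domain — the clause headed by 'interviewed'.
— Caleb: subject of the clause headed by 'interviewed'; c-commands the pronoun within its binding domain — blocked (Principle B).
— David: subject of the matrix clause; c-commands the pronoun but lies outside its binding domain — allowed.
— Hassan: possessor inside the subject DP of the clause headed by 'assumed'; does not c-command the pronoun — Principle B does not apply; allowed.
— Hassan's agent: subject of the clause headed by 'assumed'; c-commands the pronoun but lies outside its binding domain — allowed.
— Max: object of the clause headed by 'notified'; c-commands the pronoun but lies outside its binding domain — allowed.

David, Hassan, Hassan's agent, Max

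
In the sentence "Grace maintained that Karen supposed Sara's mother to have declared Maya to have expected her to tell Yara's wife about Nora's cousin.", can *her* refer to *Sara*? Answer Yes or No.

Yes

*her* is a pronoun; Principle B requires it to be free in its binding domain — the clause headed by 'expected'.
— Sara: possessor inside the subject DP of the clause headed by 'declared'; does not c-command the pronoun — Principle B does not apply; allowed.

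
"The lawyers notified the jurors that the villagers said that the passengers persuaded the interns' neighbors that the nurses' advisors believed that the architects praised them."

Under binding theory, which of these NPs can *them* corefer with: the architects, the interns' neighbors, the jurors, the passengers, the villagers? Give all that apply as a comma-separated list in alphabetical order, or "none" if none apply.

*them* is a pronoun; Principle B requires it to be free in its binding domain — the clause headed by 'praised'.
— the architects: subject of the clause headed by 'praised'; c-commands the pronoun within its binding domain — blocked (Principle B).
— the interns' neighbors: object of the clause headed by 'persuaded'; c-commands the pronoun but lies outside its binding domain — allowed.
— the jurors: object of the matrix clause; c-commands the pronoun but lies outside its binding domain — allowed.
— the passengers: subject of the clause headed by 'persuaded'; c-commands the pronoun but lies outside its binding domain — allowed.
— the villagers: subject of the clause headed by 'said'; c-commands the pronoun but lies outside its binding domain — allowed.

the interns' neighbors, the jurors, the passengers, the villagers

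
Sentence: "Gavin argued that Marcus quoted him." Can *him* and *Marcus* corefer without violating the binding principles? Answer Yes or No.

*Marcus* is an R-expression; Principle C requires it to be free (not bound by any c-commanding expression).
— him: object of the clause headed by 'quoted'; the R-expression locally c-commands the pronoun — coreference blocked (Principle B on the pronoun).

No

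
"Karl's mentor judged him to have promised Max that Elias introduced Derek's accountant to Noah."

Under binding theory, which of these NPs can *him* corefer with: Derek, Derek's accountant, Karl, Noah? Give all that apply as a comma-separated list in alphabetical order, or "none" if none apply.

Karl

*him* is a pronoun; Principle B requires it to be free in its binding domain — the matrix clause.
— Derek: possessor inside the object DP of the clause headed by 'introduced'; is c-commanded by the pronoun; coreference would bind this R-expression — blocked (Principle C).
— Derek's accountant: object of the clause headed by 'introduced'; is c-commanded by the pronoun; coreference would bind this R-expression — blocked (Principle C).
— Karl: possessor inside the subject DP of the matrix clause; does not c-command the pronoun — Principle B does not apply; allowed.
— Noah: second object of the clause headed by 'introduced'; is c-commanded by the pronoun; coreference would bind this R-expression — blocked (Principle C).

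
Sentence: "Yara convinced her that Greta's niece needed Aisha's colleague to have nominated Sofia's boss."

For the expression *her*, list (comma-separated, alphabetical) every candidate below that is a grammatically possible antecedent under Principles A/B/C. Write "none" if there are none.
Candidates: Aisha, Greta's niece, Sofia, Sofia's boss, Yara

*her* is a pronoun; Principle B requires it to be free in its binding domain — the matrix clause.
— Aisha: possessor inside the subject DP of the clause headed by 'nominated'; is c-commanded by the pronoun; coreference would bind this R-expression — blocked (Principle C).
— Greta's niece: subject of the clause headed by 'needed'; is c-commanded by the pronoun; coreference would bind this R-expression — blocked (Principle C).
— Sofia: possessor inside the object DP of the clause headed by 'nominated'; is c-commanded by the pronoun; coreference would bind this R-expression — blocked (Principle C).
— Sofia's boss: object of the clause headed by 'nominated'; is c-commanded by the pronoun; coreference would bind this R-expression — blocked (Principle C).
— Yara: subject of the matrix clause; c-commands the pronoun within its binding domain — blocked (Principle B).

none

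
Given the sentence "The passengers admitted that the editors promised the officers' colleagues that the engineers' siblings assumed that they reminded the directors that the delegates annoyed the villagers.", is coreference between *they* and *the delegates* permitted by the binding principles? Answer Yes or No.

No

*they* is a pronoun; Principle B requires it to be free in its binding domain — the clause headed by 'reminded'.
— the delegates: subject of the clause headed by 'annoyed'; is c-commanded by the pronoun; coreference would bind this R-expression — blocked (Principle C).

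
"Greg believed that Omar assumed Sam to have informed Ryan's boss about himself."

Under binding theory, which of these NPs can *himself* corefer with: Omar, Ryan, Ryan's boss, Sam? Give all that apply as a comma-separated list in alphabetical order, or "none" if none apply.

Ryan's boss, Sam

*himself* is a reflexive; Principle A requires it to be bound within its binding domain — the clause headed by 'informed'.
— Omar: subject of the clause headed by 'assumed'; c-commands the reflexive but lies outside its binding domain — cannot bind it (Principle A).
— Ryan: possessor inside the object DP of the clause headed by 'informed'; does not c-command the reflexive — cannot bind it (Principle A).
— Ryan's boss: object of the clause headed by 'informed'; c-commands the reflexive within its binding domain — allowed (Principle A).
— Sam: subject of the clause headed by 'informed'; c-commands the reflexive within its binding domain — allowed (Principle A).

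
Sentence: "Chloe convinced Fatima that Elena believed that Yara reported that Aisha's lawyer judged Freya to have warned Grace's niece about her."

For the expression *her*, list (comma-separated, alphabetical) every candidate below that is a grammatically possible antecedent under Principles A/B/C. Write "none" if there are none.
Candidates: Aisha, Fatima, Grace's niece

*her* is a pronoun; Principle B requires it to be free in its binding domain — the clause headed by 'warned'.
— Aisha: possessor inside the subject DP of the clause headed by 'judged'; does not c-command the pronoun — Principle B does not apply; allowed.
— Fatima: object of the matrix clause; c-commands the pronoun but lies outside its binding domain — allowed.
— Grace's niece: object of the clause headed by 'warned'; c-commands the pronoun within its binding domain — blocked (Principle B).

Aisha, Fatima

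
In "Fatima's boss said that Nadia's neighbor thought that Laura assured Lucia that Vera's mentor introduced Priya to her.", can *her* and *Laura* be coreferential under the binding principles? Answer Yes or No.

Yes

*Laura* is an R-expression; Principle C requires it to be free (not bound by any c-commanding expression).
— her: second object of the clause headed by 'introduced'; the pronoun does not c-command the R-expression — coreference allowed.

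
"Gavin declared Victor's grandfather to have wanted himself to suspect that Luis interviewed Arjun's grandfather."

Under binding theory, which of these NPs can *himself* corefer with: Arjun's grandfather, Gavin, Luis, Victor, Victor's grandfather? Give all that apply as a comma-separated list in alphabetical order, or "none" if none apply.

Victor's grandfather

*himself* is a reflexive; Principle A requires it to be bound within its binding domain — the clause headed by 'wanted'.
— Arjun's grandfather: object of the clause headed by 'interviewed'; does not c-command the reflexive — cannot bind it (Principle A).
— Gavin: subject of the matrix clause; c-commands the reflexive but lies outside its binding domain — cannot bind it (Principle A).
— Luis: subject of the clause headed by 'interviewed'; does not c-command the reflexive — cannot bind it (Principle A).
— Victor: possessor inside the subject DP of the clause headed by 'wanted'; does not c-command the reflexive — cannot bind it (Principle A).
— Victor's grandfather: subject of the clause headed by 'wanted'; c-commands the reflexive within its binding domain — allowed (Principle A).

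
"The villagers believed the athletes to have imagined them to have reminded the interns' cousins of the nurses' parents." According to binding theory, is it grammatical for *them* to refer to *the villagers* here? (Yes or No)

*the villagers* is an R-expression; Principle C requires it to be free (not bound by any c-commanding expression).
— them: subject of the clause headed by 'reminded'; the pronoun does not c-command the R-expression — coreference allowed.

Yes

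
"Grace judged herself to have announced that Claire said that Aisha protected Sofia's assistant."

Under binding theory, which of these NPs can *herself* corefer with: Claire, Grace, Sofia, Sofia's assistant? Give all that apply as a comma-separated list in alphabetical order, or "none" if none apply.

*herself* is a reflexive; Principle A requires it to be bound within its binding domain — the matrix clause.
— Claire: subject of the clause headed by 'said'; does not c-command the reflexive — cannot bind it (Principle A).
— Grace: subject of the matrix clause; c-commands the reflexive within its binding domain — allowed (Principle A).
— Sofia: possessor inside the object DP of the clause headed by 'protected'; does not c-command the reflexive — cannot bind it (Principle A).
— Sofia's assistant: object of the clause headed by 'protected'; does not c-command the reflexive — cannot bind it (Principle A).

Grace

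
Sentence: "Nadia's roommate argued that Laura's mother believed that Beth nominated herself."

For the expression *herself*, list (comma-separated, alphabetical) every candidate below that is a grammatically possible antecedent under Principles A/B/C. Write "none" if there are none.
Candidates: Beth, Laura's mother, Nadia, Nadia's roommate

*herself* is a reflexive; Principle A requires it to be bound within its binding domain — the clause headed by 'nominated'.
— Beth: subject of the clause headed by 'nominated'; c-commands the reflexive within its binding domain — allowed (Principle A).
— Laura's mother: subject of the clause headed by 'believed'; c-commands the reflexive but lies outside its binding domain — cannot bind it (Principle A).
— Nadia: possessor inside the subject DP of the matrix clause; does not c-command the reflexive — cannot bind it (Principle A).
— Nadia's roommate: subject of the matrix clause; c-commands the reflexive but lies outside its binding domain — cannot bind it (Principle A).

Beth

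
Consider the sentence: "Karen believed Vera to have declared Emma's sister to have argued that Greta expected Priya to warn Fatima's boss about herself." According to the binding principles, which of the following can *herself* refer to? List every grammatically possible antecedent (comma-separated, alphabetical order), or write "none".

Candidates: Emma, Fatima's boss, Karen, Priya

*herself* is a reflexive; Principle A requires it to be bound within its binding domain — the clause headed by 'warn'.
— Emma: possessor inside the subject DP of the clause headed by 'argued'; does not c-command the reflexive — cannot bind it (Principle A).
— Fatima's boss: object of the clause headed by 'warn'; c-commands the reflexive within its binding domain — allowed (Principle A).
— Karen: subject of the matrix clause; c-commands the reflexive but lies outside its binding domain — cannot bind it (Principle A).
— Priya: subject of the clause headed by 'warn'; c-commands the reflexive within its binding domain — allowed (Principle A).

Fatima's boss, Priya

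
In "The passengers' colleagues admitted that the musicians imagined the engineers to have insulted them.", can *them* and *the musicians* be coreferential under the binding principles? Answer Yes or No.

Yes

*the musicians* is an R-expression; Principle C requires it to be free (not bound by any c-commanding expression).
— them: object of the clause headed by 'insulted'; the pronoun does not c-command the R-expression — coreference allowed.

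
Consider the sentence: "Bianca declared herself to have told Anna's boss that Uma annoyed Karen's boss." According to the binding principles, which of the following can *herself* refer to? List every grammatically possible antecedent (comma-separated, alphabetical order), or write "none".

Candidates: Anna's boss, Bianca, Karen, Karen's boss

*herself* is a reflexive; Principle A requires it to be bound within its binding domain — the matrix clause.
— Anna's boss: object of the clause headed by 'told'; does not c-command the reflexive — cannot bind it (Principle A).
— Bianca: subject of the matrix clause; c-commands the reflexive within its binding domain — allowed (Principle A).
— Karen: possessor inside the object DP of the clause headed by 'annoyed'; does not c-command the reflexive — cannot bind it (Principle A).
— Karen's boss: object of the clause headed by 'annoyed'; does not c-command the reflexive — cannot bind it (Principle A).

Bianca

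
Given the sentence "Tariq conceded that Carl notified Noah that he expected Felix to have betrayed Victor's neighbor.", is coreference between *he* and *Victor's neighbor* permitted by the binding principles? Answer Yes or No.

No

*he* is a pronoun; Principle B requires it to be free in its binding domain — the clause headed by 'expected'.
— Victor's neighbor: object of the clause headed by 'betrayed'; is c-commanded by the pronoun; coreference would bind this R-expression — blocked (Principle C).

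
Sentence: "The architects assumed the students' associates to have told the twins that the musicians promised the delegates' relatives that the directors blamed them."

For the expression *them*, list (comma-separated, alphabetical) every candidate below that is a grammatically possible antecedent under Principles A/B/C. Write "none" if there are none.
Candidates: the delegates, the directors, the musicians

the delegates, the musicians

*them* is a pronoun; Principle B requires it to be free in its binding domain — the clause headed by 'blamed'.
— the delegates: possessor inside the object DP of the clause headed by 'promised'; does not c-command the pronoun — Principle B does not apply; allowed.
— the directors: subject of the clause headed by 'blamed'; c-commands the pronoun within its binding domain — blocked (Principle B).
— the musicians: subject of the clause headed by 'promised'; c-commands the pronoun but lies outside its binding domain — allowed.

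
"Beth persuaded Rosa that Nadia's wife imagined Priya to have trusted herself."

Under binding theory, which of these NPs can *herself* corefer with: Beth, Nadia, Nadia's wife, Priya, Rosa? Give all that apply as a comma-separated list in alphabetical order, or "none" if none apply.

Priya

*herself* is a reflexive; Principle A requires it to be bound within its binding domain — the clause headed by 'trusted'.
— Beth: subject of the matrix clause; c-commands the reflexive but lies outside its binding domain — cannot bind it (Principle A).
— Nadia: possessor inside the subject DP of the clause headed by 'imagined'; does not c-command the reflexive — cannot bind it (Principle A).
— Nadia's wife: subject of the clause headed by 'imagined'; c-commands the reflexive but lies outside its binding domain — cannot bind it (Principle A).
— Priya: subject of the clause headed by 'trusted'; c-commands the reflexive within its binding domain — allowed (Principle A).
— Rosa: object of the matrix clause; c-commands the reflexive but lies outside its binding domain — cannot bind it (Principle A).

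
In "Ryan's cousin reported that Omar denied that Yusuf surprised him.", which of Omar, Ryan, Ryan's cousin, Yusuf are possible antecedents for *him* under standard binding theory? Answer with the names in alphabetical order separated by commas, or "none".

*him* is a pronoun; Principle B requires it to be free in its binding domain — the clause headed by 'surprised'.
— Omar: subject of the clause headed by 'denied'; c-commands the pronoun but lies outside its binding domain — allowed.
— Ryan: possessor inside the subject DP of the matrix clause; does not c-command the pronoun — Principle B does not apply; allowed.
— Ryan's cousin: subject of the matrix clause; c-commands the pronoun but lies outside its binding domain — allowed.
— Yusuf: subject of the clause headed by 'surprised'; c-commands the pronoun within its binding domain — blocked (Principle B).

Omar, Ryan, Ryan's cousin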